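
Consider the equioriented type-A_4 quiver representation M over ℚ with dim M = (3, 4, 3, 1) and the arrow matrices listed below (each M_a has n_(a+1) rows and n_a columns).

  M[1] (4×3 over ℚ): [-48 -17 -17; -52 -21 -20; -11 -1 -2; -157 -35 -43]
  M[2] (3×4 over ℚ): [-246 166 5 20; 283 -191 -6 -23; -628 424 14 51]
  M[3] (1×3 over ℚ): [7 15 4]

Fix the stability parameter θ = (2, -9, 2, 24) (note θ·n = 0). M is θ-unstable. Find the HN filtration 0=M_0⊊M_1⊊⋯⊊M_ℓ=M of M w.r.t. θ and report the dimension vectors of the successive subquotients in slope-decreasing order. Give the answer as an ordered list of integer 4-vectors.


Via rank(M_{q-1}∘⋯∘M_p): M ≅ I[1,2], I[1,3], I[1,4], I[2,3].
μ_θ-semistable layers: μ^(1)=24; μ^(2)=2; μ^(3)=-7/2; μ^(4)=-9

((0, 0, 0, 1); (0, 0, 3, 0); (3, 3, 0, 0); (0, 1, 0, 0))


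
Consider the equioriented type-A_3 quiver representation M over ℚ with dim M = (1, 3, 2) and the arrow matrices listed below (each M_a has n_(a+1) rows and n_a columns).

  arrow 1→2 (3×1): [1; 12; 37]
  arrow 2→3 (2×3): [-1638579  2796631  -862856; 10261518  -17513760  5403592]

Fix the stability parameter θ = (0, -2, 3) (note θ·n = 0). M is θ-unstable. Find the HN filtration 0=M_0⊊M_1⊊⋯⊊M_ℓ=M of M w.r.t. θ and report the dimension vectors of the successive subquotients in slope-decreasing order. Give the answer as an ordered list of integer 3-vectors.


Interval decomposition of M: I[1,3], I[2,2], I[2,3].
HN type (ℓ=3): μ^(1)=3; μ^(2)=-1; μ^(3)=-2

((0, 0, 2); (1, 1, 0); (0, 2, 0))


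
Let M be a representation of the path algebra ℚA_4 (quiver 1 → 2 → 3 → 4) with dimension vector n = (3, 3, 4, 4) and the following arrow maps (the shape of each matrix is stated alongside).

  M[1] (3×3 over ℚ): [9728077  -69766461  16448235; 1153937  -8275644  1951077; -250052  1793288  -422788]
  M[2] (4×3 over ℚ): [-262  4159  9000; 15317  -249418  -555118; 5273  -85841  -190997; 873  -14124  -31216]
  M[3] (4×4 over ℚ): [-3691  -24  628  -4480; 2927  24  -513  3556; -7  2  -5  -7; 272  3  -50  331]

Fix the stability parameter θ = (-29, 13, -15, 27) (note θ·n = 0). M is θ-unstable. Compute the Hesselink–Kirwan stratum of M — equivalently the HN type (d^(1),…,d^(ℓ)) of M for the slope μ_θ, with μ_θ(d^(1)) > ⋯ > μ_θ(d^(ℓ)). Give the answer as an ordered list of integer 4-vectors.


Interval decomposition of M: I[1,1], I[1,4]^2, I[2,4], I[3,4].
HN type (ℓ=4): μ^(1)=27; μ^(2)=-1; μ^(3)=-15; μ^(4)=-29

((0, 0, 0, 4); (0, 3, 3, 0); (0, 0, 1, 0); (3, 0, 0, 0))


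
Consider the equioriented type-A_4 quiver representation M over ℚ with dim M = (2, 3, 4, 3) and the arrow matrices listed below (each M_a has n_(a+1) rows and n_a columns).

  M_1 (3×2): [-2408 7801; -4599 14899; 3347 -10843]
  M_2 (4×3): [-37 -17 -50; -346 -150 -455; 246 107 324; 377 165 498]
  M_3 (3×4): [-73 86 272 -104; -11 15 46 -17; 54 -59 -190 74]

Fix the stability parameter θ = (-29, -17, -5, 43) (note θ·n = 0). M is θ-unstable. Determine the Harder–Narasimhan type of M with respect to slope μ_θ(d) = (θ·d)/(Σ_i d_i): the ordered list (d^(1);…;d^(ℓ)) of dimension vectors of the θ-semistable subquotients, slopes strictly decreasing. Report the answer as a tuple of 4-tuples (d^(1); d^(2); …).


Interval decomposition of M: I[1,4]^2, I[2,3], I[3,4].
HN type (ℓ=4): μ^(1)=43; μ^(2)=-5; μ^(3)=-17; μ^(4)=-29

((0, 0, 0, 3); (0, 0, 4, 0); (0, 3, 0, 0); (2, 0, 0, 0))


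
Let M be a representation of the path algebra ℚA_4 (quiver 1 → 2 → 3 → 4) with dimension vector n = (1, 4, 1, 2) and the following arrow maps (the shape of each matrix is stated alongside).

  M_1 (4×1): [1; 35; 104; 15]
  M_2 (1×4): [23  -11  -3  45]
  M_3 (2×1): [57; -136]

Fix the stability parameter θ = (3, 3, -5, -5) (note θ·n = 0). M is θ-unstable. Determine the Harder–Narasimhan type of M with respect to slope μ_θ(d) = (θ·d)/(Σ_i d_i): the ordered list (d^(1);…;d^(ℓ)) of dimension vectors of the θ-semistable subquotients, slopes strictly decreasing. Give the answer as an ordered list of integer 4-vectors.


Barcode: M ≅ I[1,4], I[2,2]^3, I[4,4]. HN layers by μ_θ (3 steps, strictly decreasing):
  μ^(1)=3; μ^(2)=-1; μ^(3)=-5

((0, 3, 0, 0); (1, 1, 1, 1); (0, 0, 0, 1))


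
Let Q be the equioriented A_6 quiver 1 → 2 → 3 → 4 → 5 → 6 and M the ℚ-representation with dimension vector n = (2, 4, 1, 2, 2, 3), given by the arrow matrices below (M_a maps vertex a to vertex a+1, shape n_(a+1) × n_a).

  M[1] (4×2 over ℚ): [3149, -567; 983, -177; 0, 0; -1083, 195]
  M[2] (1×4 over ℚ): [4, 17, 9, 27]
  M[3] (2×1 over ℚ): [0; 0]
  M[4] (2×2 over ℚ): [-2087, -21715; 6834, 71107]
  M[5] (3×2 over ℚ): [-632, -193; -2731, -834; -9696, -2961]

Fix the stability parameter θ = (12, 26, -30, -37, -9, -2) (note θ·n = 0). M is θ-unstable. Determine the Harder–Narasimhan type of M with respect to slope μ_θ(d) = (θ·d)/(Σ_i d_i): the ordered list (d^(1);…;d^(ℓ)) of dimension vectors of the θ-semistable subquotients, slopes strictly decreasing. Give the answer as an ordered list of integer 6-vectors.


Barcode: M ≅ I[1,2], I[1,3], I[2,2]^2, I[4,6]^2, I[6,6]. HN layers by μ_θ (6 steps, strictly decreasing):
  μ^(1)=26; μ^(2)=12; μ^(3)=8/3; μ^(4)=-2; μ^(5)=-9; μ^(6)=-37

((0, 3, 0, 0, 0, 0); (1, 0, 0, 0, 0, 0); (1, 1, 1, 0, 0, 0); (0, 0, 0, 0, 0, 3); (0, 0, 0, 0, 2, 0); (0, 0, 0, 2, 0, 0))


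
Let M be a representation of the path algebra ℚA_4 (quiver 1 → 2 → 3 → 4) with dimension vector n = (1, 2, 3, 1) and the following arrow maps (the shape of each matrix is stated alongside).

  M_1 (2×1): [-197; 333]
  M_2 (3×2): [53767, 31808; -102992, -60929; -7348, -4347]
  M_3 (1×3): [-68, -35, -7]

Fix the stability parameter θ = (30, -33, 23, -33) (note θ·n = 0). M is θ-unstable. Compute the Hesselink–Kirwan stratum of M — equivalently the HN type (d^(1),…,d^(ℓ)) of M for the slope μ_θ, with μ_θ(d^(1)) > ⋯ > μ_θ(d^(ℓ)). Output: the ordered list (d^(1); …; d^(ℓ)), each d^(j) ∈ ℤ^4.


Via rank(M_{q-1}∘⋯∘M_p): M ≅ I[1,3], I[2,3], I[3,4].
μ_θ-semistable layers: μ^(1)=23; μ^(2)=-3/2; μ^(3)=-5; μ^(4)=-33

((0, 0, 2, 0); (1, 1, 0, 0); (0, 0, 1, 1); (0, 1, 0, 0))


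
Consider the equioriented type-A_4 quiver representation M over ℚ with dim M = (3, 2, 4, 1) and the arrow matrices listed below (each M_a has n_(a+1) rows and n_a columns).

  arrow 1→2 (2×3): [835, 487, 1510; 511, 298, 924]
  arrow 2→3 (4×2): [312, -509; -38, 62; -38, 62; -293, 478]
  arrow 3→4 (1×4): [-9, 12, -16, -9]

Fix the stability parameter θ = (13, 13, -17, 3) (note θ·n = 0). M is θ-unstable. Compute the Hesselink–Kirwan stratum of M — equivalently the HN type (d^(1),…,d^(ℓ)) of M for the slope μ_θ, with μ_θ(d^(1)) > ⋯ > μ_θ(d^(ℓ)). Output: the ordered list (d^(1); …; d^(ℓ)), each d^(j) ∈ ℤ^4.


Interval decomposition of M: I[1,1], I[1,3], I[1,4], I[3,3]^2.
HN type (ℓ=3): μ^(1)=13; μ^(2)=3; μ^(3)=-17

((1, 0, 0, 0); (2, 2, 2, 1); (0, 0, 2, 0))


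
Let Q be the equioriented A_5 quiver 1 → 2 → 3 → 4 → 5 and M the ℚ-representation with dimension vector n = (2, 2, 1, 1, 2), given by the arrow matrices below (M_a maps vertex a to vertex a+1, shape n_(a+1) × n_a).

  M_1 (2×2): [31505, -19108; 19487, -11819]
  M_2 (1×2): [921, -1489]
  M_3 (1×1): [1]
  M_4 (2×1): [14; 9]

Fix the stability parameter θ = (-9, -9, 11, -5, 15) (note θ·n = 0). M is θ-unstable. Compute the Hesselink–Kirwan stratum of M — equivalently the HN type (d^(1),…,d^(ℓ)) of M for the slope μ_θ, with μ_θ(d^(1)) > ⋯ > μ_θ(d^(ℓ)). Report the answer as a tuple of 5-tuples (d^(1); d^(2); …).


Interval decomposition of M: I[1,2], I[1,5], I[5,5].
HN type (ℓ=3): μ^(1)=15; μ^(2)=3; μ^(3)=-9

((0, 0, 0, 0, 2); (0, 0, 1, 1, 0); (2, 2, 0, 0, 0))


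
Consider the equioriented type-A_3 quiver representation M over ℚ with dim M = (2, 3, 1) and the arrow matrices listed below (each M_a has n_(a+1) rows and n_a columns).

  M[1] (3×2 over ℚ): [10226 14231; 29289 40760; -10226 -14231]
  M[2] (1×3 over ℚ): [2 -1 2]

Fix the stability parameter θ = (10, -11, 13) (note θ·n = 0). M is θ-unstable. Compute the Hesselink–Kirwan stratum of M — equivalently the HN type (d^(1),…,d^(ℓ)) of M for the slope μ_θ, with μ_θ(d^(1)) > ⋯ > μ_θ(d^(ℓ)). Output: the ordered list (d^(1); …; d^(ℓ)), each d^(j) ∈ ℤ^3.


Barcode: M ≅ I[1,2], I[1,3], I[2,2]. HN layers by μ_θ (3 steps, strictly decreasing):
  μ^(1)=13; μ^(2)=-1/2; μ^(3)=-11

((0, 0, 1); (2, 2, 0); (0, 1, 0))


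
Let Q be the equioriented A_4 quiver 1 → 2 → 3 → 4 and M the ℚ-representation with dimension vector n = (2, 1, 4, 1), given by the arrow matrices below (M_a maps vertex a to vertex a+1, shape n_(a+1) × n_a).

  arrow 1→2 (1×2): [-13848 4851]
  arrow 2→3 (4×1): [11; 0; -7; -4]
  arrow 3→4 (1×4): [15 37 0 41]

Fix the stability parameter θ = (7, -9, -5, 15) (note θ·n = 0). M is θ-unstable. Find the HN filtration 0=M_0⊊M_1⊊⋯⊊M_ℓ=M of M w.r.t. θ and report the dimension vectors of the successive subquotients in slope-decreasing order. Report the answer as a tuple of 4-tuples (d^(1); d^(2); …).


Barcode: M ≅ I[1,1], I[1,4], I[3,3]^3. HN layers by μ_θ (4 steps, strictly decreasing):
  μ^(1)=15; μ^(2)=7; μ^(3)=-7/3; μ^(4)=-5

((0, 0, 0, 1); (1, 0, 0, 0); (1, 1, 1, 0); (0, 0, 3, 0))


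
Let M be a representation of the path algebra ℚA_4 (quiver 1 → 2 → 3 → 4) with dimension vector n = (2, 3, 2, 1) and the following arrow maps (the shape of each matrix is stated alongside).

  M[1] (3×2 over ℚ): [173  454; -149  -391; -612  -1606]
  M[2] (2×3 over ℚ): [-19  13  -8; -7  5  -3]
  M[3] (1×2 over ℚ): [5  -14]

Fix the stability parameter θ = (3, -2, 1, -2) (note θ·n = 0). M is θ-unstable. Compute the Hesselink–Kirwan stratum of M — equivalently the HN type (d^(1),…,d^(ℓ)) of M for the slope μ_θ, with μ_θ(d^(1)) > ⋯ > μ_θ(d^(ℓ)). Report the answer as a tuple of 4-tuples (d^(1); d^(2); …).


Interval decomposition of M: I[1,2], I[1,4], I[2,3].
HN type (ℓ=4): μ^(1)=1; μ^(2)=1/2; μ^(3)=0; μ^(4)=-2

((0, 0, 1, 0); (1, 1, 0, 0); (1, 1, 1, 1); (0, 1, 0, 0))


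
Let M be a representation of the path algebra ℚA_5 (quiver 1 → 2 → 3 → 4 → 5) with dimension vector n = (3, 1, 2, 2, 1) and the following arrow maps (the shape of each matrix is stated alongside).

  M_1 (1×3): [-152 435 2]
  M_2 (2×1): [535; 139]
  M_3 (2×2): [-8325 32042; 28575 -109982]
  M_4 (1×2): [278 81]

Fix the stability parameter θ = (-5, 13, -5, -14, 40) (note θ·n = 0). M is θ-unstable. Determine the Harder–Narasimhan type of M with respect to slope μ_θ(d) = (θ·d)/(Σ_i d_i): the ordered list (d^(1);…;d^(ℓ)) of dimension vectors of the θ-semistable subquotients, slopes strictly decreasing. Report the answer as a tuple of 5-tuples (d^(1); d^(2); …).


Via rank(M_{q-1}∘⋯∘M_p): M ≅ I[1,1]^2, I[1,5], I[3,3], I[4,4].
μ_θ-semistable layers: μ^(1)=40; μ^(2)=-2; μ^(3)=-5; μ^(4)=-14

((0, 0, 0, 0, 1); (0, 1, 1, 1, 0); (3, 0, 1, 0, 0); (0, 0, 0, 1, 0))


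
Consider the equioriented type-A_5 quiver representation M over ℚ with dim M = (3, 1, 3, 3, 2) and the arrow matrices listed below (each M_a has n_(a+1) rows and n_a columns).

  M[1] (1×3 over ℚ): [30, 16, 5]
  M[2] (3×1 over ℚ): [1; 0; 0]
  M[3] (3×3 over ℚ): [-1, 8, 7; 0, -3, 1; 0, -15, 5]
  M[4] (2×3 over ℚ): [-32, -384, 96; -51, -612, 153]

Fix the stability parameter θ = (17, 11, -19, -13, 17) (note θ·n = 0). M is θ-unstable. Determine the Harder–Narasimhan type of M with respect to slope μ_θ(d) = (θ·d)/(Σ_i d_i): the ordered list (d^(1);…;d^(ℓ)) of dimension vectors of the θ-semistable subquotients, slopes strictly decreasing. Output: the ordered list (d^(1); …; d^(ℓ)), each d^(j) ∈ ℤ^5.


Via rank(M_{q-1}∘⋯∘M_p): M ≅ I[1,1]^2, I[1,5], I[3,3], I[3,4], I[4,4], I[5,5].
μ_θ-semistable layers: μ^(1)=17; μ^(2)=-1; μ^(3)=-13; μ^(4)=-19

((2, 0, 0, 0, 2); (1, 1, 1, 1, 0); (0, 0, 0, 2, 0); (0, 0, 2, 0, 0))


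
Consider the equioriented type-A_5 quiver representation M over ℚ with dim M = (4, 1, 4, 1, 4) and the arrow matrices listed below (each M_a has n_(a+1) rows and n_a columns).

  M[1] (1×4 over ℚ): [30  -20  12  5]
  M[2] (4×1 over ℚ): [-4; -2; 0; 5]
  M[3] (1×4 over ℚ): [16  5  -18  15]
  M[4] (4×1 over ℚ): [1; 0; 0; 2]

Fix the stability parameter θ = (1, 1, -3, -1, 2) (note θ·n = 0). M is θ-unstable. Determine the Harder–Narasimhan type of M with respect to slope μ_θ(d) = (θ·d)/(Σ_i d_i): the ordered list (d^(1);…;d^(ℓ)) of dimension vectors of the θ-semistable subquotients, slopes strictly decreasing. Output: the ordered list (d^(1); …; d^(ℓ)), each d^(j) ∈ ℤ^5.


Interval decomposition of M: I[1,1]^3, I[1,5], I[3,3]^3, I[5,5]^3.
HN type (ℓ=4): μ^(1)=2; μ^(2)=1; μ^(3)=-1/2; μ^(4)=-3

((0, 0, 0, 0, 4); (3, 0, 0, 0, 0); (1, 1, 1, 1, 0); (0, 0, 3, 0, 0))


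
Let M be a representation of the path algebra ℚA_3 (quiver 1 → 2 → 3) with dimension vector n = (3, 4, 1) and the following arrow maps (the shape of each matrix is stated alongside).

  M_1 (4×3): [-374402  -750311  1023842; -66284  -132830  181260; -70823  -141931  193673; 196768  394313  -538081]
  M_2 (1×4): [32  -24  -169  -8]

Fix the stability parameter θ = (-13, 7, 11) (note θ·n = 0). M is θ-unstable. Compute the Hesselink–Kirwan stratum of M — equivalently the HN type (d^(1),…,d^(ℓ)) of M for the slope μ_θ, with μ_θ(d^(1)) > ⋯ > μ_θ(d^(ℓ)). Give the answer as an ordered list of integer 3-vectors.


Interval decomposition of M: I[1,2]^2, I[1,3], I[2,2].
HN type (ℓ=3): μ^(1)=11; μ^(2)=7; μ^(3)=-13

((0, 0, 1); (0, 4, 0); (3, 0, 0))


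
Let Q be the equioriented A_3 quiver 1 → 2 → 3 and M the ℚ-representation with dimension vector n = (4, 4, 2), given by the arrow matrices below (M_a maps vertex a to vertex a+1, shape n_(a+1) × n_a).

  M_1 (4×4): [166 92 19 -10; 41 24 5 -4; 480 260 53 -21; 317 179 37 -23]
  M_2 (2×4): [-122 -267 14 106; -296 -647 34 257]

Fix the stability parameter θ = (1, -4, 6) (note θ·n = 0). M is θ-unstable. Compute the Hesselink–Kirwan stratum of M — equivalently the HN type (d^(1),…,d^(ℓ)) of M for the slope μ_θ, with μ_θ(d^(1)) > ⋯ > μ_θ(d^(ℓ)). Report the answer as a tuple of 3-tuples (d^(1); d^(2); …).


Interval decomposition of M: I[1,2]^2, I[1,3]^2.
HN type (ℓ=2): μ^(1)=6; μ^(2)=-3/2

((0, 0, 2); (4, 4, 0))


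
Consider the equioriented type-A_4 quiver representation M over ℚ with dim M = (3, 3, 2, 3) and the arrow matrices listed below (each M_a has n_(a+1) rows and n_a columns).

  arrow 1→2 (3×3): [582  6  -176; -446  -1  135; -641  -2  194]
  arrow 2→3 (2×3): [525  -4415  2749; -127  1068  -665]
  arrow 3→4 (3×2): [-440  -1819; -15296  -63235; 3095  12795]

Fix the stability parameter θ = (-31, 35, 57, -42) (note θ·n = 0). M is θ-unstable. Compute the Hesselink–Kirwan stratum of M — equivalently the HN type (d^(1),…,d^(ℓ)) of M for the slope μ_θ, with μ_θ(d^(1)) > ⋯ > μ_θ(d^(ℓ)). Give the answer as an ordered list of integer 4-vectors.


Barcode: M ≅ I[1,2], I[1,4]^2, I[4,4]. HN layers by μ_θ (4 steps, strictly decreasing):
  μ^(1)=35; μ^(2)=50/3; μ^(3)=-31; μ^(4)=-42

((0, 1, 0, 0); (0, 2, 2, 2); (3, 0, 0, 0); (0, 0, 0, 1))


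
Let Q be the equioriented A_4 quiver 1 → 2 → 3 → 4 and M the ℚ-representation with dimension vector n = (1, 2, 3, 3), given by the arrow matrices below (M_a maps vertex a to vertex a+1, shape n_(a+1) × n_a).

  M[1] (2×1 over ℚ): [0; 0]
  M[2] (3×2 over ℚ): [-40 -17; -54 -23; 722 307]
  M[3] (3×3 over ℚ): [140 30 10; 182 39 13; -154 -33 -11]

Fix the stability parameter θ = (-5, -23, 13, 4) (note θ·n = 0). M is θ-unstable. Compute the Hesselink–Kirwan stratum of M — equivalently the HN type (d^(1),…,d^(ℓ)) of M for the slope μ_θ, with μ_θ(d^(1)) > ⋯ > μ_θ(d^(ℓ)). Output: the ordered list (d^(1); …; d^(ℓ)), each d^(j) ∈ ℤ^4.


Interval decomposition of M: I[1,1], I[2,3]^2, I[3,4], I[4,4]^2.
HN type (ℓ=5): μ^(1)=13; μ^(2)=17/2; μ^(3)=4; μ^(4)=-5; μ^(5)=-23

((0, 0, 2, 0); (0, 0, 1, 1); (0, 0, 0, 2); (1, 0, 0, 0); (0, 2, 0, 0))


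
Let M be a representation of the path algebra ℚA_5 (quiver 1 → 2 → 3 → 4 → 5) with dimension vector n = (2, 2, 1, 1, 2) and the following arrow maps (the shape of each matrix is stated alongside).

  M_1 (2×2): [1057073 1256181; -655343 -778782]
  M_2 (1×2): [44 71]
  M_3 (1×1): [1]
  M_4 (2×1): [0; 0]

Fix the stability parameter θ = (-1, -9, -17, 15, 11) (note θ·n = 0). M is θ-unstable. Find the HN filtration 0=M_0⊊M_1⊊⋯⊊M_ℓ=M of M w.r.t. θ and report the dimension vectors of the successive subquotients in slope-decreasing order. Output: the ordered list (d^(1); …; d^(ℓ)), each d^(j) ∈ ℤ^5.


Barcode: M ≅ I[1,2], I[1,4], I[5,5]^2. HN layers by μ_θ (4 steps, strictly decreasing):
  μ^(1)=15; μ^(2)=11; μ^(3)=-5; μ^(4)=-9

((0, 0, 0, 1, 0); (0, 0, 0, 0, 2); (1, 1, 0, 0, 0); (1, 1, 1, 0, 0))


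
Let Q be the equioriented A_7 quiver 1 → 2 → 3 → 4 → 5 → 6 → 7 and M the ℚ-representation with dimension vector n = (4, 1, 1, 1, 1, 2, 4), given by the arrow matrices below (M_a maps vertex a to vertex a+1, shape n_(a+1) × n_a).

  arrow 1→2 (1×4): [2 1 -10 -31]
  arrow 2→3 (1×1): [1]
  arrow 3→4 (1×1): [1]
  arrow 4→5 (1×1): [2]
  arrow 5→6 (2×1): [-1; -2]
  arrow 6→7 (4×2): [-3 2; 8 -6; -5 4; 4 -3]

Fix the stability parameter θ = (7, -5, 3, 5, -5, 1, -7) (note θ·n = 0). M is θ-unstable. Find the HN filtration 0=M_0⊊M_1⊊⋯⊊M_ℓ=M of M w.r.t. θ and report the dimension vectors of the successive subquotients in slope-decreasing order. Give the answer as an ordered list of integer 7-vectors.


Via rank(M_{q-1}∘⋯∘M_p): M ≅ I[1,1]^3, I[1,7], I[6,7], I[7,7]^2.
μ_θ-semistable layers: μ^(1)=7; μ^(2)=-1/7; μ^(3)=-3; μ^(4)=-7

((3, 0, 0, 0, 0, 0, 0); (1, 1, 1, 1, 1, 1, 1); (0, 0, 0, 0, 0, 1, 1); (0, 0, 0, 0, 0, 0, 2))


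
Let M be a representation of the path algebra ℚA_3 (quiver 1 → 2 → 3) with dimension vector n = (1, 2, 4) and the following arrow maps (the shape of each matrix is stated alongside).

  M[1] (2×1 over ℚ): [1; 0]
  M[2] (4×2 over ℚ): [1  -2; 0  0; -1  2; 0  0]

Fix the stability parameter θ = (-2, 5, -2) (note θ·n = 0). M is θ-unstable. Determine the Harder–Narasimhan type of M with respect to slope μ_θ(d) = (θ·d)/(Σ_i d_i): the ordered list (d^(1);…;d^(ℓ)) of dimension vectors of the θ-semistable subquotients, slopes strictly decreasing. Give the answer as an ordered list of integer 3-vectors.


Interval decomposition of M: I[1,3], I[2,2], I[3,3]^3.
HN type (ℓ=3): μ^(1)=5; μ^(2)=3/2; μ^(3)=-2

((0, 1, 0); (0, 1, 1); (1, 0, 3))


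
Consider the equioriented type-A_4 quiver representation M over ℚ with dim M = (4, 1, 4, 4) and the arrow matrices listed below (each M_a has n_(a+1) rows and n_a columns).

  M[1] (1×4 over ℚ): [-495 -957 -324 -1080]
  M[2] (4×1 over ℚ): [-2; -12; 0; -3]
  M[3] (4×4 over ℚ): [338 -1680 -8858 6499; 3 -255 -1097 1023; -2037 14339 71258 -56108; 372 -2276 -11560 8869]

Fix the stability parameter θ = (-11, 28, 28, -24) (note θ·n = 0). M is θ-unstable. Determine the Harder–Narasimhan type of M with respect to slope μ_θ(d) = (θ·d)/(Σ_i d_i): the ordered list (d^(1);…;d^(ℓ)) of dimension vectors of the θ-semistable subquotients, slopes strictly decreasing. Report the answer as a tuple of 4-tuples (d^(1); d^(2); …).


Barcode: M ≅ I[1,1]^3, I[1,4], I[3,4]^3. HN layers by μ_θ (3 steps, strictly decreasing):
  μ^(1)=32/3; μ^(2)=2; μ^(3)=-11

((0, 1, 1, 1); (0, 0, 3, 3); (4, 0, 0, 0))


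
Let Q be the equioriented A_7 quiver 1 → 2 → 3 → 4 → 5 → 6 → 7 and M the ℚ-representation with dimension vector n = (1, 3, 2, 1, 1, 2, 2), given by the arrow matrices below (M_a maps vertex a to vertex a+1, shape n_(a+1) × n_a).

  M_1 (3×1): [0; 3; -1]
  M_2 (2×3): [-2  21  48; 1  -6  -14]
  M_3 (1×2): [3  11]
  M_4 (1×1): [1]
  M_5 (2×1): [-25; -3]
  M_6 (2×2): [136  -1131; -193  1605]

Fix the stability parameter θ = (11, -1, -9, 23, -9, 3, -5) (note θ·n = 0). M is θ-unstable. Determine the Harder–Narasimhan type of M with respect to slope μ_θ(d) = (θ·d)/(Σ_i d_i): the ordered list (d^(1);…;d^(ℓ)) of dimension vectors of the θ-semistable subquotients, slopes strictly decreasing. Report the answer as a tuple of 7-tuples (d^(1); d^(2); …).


Barcode: M ≅ I[1,7], I[2,2], I[2,3], I[6,7]. HN layers by μ_θ (4 steps, strictly decreasing):
  μ^(1)=3; μ^(2)=1/3; μ^(3)=-1; μ^(4)=-5

((0, 0, 0, 1, 1, 1, 1); (1, 1, 1, 0, 0, 0, 0); (0, 1, 0, 0, 0, 1, 1); (0, 1, 1, 0, 0, 0, 0))


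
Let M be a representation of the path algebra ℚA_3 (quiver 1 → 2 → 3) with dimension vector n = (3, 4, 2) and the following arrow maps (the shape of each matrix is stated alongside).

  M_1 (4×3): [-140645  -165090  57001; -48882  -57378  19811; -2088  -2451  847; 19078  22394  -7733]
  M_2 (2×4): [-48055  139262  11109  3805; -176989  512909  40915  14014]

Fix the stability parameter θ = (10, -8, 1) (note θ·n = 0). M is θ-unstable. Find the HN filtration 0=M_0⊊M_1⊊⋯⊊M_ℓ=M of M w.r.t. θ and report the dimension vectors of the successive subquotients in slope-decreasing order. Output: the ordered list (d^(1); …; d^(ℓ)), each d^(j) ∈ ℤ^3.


Via rank(M_{q-1}∘⋯∘M_p): M ≅ I[1,2], I[1,3]^2, I[2,2].
μ_θ-semistable layers: μ^(1)=1; μ^(2)=-8

((3, 3, 2); (0, 1, 0))


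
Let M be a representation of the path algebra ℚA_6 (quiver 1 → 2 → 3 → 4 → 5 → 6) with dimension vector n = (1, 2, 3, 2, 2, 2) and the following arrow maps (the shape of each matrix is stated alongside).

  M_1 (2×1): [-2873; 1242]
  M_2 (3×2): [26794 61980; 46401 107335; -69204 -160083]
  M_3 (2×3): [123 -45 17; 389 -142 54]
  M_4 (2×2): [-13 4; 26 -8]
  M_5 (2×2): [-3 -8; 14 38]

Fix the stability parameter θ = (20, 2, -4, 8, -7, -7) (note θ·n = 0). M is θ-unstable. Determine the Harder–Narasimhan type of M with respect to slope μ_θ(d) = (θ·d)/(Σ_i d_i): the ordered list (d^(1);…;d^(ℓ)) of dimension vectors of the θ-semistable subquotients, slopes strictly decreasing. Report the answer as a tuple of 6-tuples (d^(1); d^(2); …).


Interval decomposition of M: I[1,6], I[2,3], I[3,4], I[5,6].
HN type (ℓ=5): μ^(1)=8; μ^(2)=2; μ^(3)=-1; μ^(4)=-4; μ^(5)=-7

((0, 0, 0, 1, 0, 0); (1, 1, 1, 1, 1, 1); (0, 1, 1, 0, 0, 0); (0, 0, 1, 0, 0, 0); (0, 0, 0, 0, 1, 1))


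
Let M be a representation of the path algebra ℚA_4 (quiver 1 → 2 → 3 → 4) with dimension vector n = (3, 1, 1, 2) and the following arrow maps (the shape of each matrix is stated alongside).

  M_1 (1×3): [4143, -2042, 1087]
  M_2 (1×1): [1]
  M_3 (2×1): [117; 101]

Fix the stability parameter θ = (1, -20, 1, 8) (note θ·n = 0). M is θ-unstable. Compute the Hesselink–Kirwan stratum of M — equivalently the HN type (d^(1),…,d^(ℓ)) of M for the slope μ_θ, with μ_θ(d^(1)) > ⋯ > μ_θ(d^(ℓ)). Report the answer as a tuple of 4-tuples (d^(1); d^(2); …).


Via rank(M_{q-1}∘⋯∘M_p): M ≅ I[1,1]^2, I[1,4], I[4,4].
μ_θ-semistable layers: μ^(1)=8; μ^(2)=1; μ^(3)=-19/2

((0, 0, 0, 2); (2, 0, 1, 0); (1, 1, 0, 0))


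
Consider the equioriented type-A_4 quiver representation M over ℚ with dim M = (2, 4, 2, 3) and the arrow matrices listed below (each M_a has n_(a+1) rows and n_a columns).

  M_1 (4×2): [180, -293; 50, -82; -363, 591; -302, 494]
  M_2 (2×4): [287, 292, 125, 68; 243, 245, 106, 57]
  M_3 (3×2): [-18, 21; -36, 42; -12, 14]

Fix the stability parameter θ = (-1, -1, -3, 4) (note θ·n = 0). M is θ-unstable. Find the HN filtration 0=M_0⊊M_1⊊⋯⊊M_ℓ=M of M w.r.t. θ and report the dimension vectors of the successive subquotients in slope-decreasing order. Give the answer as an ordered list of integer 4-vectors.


Via rank(M_{q-1}∘⋯∘M_p): M ≅ I[1,3], I[1,4], I[2,2]^2, I[4,4]^2.
μ_θ-semistable layers: μ^(1)=4; μ^(2)=-1; μ^(3)=-5/3

((0, 0, 0, 3); (0, 2, 0, 0); (2, 2, 2, 0))


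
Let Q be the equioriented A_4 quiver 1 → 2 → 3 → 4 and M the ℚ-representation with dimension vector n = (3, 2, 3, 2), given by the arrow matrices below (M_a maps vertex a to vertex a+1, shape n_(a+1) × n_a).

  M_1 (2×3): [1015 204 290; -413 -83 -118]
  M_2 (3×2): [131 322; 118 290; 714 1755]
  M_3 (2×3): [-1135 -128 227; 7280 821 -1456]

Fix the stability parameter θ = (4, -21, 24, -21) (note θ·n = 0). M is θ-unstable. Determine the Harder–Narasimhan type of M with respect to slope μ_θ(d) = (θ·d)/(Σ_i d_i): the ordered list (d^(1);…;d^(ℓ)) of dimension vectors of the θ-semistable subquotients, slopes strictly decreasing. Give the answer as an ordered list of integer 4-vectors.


Via rank(M_{q-1}∘⋯∘M_p): M ≅ I[1,1], I[1,3], I[1,4], I[3,4].
μ_θ-semistable layers: μ^(1)=24; μ^(2)=4; μ^(3)=3/2; μ^(4)=-17/2

((0, 0, 1, 0); (1, 0, 0, 0); (0, 0, 2, 2); (2, 2, 0, 0))


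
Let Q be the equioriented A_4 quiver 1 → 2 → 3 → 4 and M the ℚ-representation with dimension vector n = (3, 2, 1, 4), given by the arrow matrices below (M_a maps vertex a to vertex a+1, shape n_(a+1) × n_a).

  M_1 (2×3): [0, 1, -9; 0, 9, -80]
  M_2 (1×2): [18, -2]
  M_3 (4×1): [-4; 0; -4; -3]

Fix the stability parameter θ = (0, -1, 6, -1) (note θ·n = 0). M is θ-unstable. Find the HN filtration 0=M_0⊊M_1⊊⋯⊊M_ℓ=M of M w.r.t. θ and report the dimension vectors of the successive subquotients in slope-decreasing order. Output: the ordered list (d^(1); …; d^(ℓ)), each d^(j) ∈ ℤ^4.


Interval decomposition of M: I[1,1], I[1,2], I[1,4], I[4,4]^3.
HN type (ℓ=4): μ^(1)=5/2; μ^(2)=0; μ^(3)=-1/2; μ^(4)=-1

((0, 0, 1, 1); (1, 0, 0, 0); (2, 2, 0, 0); (0, 0, 0, 3))


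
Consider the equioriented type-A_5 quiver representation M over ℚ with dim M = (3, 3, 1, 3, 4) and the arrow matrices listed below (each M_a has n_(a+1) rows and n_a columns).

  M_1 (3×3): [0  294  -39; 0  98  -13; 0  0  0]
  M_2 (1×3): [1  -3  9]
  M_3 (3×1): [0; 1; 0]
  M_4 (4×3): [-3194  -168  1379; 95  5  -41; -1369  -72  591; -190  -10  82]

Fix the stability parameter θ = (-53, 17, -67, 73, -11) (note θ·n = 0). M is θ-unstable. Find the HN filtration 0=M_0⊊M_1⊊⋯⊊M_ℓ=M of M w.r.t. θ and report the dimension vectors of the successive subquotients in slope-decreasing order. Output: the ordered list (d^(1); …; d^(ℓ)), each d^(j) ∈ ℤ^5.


Interval decomposition of M: I[1,1]^2, I[1,2], I[2,2], I[2,5], I[4,5]^2, I[5,5].
HN type (ℓ=5): μ^(1)=31; μ^(2)=17; μ^(3)=-11; μ^(4)=-25; μ^(5)=-53

((0, 0, 0, 3, 3); (0, 2, 0, 0, 0); (0, 0, 0, 0, 1); (0, 1, 1, 0, 0); (3, 0, 0, 0, 0))


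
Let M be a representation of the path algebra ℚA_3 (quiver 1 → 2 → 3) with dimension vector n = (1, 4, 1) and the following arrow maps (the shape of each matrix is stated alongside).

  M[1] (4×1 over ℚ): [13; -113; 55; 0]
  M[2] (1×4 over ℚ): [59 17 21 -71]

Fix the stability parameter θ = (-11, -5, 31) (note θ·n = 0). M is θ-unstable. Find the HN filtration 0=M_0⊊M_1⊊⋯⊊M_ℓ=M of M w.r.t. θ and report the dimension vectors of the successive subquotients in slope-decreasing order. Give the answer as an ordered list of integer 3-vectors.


Barcode: M ≅ I[1,3], I[2,2]^3. HN layers by μ_θ (3 steps, strictly decreasing):
  μ^(1)=31; μ^(2)=-5; μ^(3)=-11

((0, 0, 1); (0, 4, 0); (1, 0, 0))


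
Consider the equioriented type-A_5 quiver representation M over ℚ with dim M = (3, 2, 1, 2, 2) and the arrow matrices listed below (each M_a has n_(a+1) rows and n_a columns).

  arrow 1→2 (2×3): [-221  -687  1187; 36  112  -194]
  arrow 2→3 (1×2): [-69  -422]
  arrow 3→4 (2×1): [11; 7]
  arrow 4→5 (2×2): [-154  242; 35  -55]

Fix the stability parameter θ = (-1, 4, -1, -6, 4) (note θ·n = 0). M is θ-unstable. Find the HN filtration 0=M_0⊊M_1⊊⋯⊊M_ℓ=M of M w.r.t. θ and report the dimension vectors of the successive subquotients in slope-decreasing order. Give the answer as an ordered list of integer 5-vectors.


Via rank(M_{q-1}∘⋯∘M_p): M ≅ I[1,1], I[1,2], I[1,4], I[4,5], I[5,5].
μ_θ-semistable layers: μ^(1)=4; μ^(2)=-1; μ^(3)=-6

((0, 1, 0, 0, 2); (3, 1, 1, 1, 0); (0, 0, 0, 1, 0))


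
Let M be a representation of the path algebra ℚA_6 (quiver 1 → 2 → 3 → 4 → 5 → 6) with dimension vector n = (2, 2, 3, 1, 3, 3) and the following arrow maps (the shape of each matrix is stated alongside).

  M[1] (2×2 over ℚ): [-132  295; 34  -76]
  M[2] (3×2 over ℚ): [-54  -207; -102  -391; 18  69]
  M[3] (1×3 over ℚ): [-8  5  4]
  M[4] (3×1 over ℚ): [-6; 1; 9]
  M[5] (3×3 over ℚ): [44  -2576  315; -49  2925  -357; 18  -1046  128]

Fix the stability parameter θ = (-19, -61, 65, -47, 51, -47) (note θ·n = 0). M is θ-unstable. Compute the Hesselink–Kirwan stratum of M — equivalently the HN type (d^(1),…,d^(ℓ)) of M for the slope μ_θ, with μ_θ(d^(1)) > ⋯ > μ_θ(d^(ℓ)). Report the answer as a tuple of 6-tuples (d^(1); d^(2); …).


Interval decomposition of M: I[1,2], I[1,6], I[3,3]^2, I[5,6]^2.
HN type (ℓ=4): μ^(1)=65; μ^(2)=11/2; μ^(3)=2; μ^(4)=-40

((0, 0, 2, 0, 0, 0); (0, 0, 1, 1, 1, 1); (0, 0, 0, 0, 2, 2); (2, 2, 0, 0, 0, 0))


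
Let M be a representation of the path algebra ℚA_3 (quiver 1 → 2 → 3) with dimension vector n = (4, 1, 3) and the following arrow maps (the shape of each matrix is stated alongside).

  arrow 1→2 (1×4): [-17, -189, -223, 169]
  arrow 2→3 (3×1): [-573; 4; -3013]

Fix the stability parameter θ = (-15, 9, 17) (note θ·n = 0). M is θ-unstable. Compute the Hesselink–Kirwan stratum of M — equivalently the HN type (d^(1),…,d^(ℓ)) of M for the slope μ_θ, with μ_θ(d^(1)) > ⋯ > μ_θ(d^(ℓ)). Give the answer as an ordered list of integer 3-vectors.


Barcode: M ≅ I[1,1]^3, I[1,3], I[3,3]^2. HN layers by μ_θ (3 steps, strictly decreasing):
  μ^(1)=17; μ^(2)=9; μ^(3)=-15

((0, 0, 3); (0, 1, 0); (4, 0, 0))


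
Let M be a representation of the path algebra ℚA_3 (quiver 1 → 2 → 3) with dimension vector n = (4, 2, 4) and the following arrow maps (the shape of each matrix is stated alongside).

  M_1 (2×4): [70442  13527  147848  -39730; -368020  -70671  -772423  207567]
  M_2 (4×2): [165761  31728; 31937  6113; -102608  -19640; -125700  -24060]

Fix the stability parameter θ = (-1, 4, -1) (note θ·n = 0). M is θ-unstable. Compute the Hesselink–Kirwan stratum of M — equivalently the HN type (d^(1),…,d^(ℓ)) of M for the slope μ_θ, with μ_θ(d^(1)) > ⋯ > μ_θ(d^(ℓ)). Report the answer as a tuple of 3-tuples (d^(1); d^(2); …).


Barcode: M ≅ I[1,1]^2, I[1,3]^2, I[3,3]^2. HN layers by μ_θ (2 steps, strictly decreasing):
  μ^(1)=3/2; μ^(2)=-1

((0, 2, 2); (4, 0, 2))


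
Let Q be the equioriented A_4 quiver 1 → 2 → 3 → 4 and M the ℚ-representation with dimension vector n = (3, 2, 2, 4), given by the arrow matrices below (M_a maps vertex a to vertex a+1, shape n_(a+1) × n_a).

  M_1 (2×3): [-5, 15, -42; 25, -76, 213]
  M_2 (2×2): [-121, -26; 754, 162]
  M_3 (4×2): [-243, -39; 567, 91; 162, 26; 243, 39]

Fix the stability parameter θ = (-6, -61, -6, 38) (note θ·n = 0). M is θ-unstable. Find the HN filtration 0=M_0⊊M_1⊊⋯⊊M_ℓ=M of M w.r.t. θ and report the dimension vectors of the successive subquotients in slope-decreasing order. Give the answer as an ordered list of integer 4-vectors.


Interval decomposition of M: I[1,1], I[1,3], I[1,4], I[4,4]^3.
HN type (ℓ=3): μ^(1)=38; μ^(2)=-6; μ^(3)=-67/2

((0, 0, 0, 4); (1, 0, 2, 0); (2, 2, 0, 0))


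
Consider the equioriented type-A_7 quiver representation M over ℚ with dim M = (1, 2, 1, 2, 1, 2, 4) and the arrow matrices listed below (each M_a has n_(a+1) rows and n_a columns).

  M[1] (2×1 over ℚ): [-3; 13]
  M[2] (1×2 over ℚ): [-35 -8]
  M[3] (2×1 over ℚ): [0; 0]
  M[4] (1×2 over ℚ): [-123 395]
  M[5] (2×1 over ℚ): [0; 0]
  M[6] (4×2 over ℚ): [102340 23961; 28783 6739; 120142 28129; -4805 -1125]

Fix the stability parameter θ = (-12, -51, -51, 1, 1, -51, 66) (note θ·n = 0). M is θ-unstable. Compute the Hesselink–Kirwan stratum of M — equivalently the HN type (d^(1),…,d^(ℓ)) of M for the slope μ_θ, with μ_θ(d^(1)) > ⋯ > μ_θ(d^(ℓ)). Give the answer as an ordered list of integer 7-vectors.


Barcode: M ≅ I[1,3], I[2,2], I[4,4], I[4,5], I[6,7]^2, I[7,7]^2. HN layers by μ_θ (4 steps, strictly decreasing):
  μ^(1)=66; μ^(2)=1; μ^(3)=-38; μ^(4)=-51

((0, 0, 0, 0, 0, 0, 4); (0, 0, 0, 2, 1, 0, 0); (1, 1, 1, 0, 0, 0, 0); (0, 1, 0, 0, 0, 2, 0))


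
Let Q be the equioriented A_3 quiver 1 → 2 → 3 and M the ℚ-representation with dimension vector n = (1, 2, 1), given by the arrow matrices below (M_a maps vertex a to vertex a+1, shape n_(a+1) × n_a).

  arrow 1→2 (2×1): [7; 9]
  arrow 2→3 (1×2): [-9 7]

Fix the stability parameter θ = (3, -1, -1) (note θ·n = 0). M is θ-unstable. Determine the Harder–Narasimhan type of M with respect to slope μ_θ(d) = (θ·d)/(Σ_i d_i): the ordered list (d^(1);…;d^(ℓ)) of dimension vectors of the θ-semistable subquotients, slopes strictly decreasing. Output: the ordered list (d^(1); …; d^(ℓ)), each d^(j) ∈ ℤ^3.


Interval decomposition of M: I[1,2], I[2,3].
HN type (ℓ=2): μ^(1)=1; μ^(2)=-1

((1, 1, 0); (0, 1, 1))


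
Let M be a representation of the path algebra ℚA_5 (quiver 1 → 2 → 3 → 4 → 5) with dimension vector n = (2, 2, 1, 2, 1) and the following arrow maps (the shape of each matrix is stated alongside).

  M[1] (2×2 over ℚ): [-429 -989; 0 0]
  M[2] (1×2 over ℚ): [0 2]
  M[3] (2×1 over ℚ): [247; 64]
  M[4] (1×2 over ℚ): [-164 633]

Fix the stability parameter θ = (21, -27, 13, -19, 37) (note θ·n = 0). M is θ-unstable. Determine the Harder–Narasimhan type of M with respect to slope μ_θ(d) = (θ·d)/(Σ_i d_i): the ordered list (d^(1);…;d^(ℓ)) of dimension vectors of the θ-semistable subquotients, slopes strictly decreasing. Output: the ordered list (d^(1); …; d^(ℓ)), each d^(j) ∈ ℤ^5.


Interval decomposition of M: I[1,1], I[1,2], I[2,5], I[4,4].
HN type (ℓ=5): μ^(1)=37; μ^(2)=21; μ^(3)=-3; μ^(4)=-19; μ^(5)=-27

((0, 0, 0, 0, 1); (1, 0, 0, 0, 0); (1, 1, 1, 1, 0); (0, 0, 0, 1, 0); (0, 1, 0, 0, 0))


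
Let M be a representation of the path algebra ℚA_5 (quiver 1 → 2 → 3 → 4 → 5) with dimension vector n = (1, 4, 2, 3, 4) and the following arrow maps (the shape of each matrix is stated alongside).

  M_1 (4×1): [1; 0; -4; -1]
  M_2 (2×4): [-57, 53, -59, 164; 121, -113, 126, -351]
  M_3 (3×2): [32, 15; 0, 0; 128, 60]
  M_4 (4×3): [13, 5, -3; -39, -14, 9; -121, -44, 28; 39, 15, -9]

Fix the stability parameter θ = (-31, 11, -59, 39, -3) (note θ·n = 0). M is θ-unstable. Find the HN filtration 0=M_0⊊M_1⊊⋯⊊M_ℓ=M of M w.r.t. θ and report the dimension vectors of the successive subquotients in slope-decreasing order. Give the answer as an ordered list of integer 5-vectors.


Barcode: M ≅ I[1,3], I[2,2]^2, I[2,5], I[4,5]^2, I[5,5]. HN layers by μ_θ (5 steps, strictly decreasing):
  μ^(1)=18; μ^(2)=11; μ^(3)=-3; μ^(4)=-24; μ^(5)=-31

((0, 0, 0, 3, 3); (0, 2, 0, 0, 0); (0, 0, 0, 0, 1); (0, 2, 2, 0, 0); (1, 0, 0, 0, 0))


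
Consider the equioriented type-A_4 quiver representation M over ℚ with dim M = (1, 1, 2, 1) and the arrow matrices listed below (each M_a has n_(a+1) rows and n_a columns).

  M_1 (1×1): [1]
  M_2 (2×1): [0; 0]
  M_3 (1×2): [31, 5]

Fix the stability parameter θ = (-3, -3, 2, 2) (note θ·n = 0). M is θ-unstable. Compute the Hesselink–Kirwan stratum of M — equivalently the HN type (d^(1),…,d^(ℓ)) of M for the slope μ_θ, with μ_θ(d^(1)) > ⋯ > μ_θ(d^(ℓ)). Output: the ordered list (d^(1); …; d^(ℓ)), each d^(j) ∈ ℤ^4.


Barcode: M ≅ I[1,2], I[3,3], I[3,4]. HN layers by μ_θ (2 steps, strictly decreasing):
  μ^(1)=2; μ^(2)=-3

((0, 0, 2, 1); (1, 1, 0, 0))


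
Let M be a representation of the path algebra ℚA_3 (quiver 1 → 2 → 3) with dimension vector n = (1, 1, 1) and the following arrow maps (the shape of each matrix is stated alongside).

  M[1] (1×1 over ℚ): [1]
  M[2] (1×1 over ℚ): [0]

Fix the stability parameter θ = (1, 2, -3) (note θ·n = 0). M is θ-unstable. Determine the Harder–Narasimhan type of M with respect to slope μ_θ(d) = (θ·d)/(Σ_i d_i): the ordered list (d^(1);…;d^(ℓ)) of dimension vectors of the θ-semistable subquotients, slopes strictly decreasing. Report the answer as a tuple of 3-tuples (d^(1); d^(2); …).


Via rank(M_{q-1}∘⋯∘M_p): M ≅ I[1,2], I[3,3].
μ_θ-semistable layers: μ^(1)=2; μ^(2)=1; μ^(3)=-3

((0, 1, 0); (1, 0, 0); (0, 0, 1))


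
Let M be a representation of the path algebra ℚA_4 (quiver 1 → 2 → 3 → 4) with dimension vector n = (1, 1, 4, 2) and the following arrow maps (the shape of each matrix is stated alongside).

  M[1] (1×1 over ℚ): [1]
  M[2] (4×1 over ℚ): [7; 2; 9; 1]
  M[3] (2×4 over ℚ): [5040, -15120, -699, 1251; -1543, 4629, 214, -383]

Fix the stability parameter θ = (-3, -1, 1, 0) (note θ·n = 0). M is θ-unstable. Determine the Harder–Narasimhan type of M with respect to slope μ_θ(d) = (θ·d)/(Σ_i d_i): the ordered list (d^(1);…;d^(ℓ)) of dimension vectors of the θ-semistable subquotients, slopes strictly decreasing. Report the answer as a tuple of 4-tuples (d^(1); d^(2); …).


Via rank(M_{q-1}∘⋯∘M_p): M ≅ I[1,3], I[3,3], I[3,4]^2.
μ_θ-semistable layers: μ^(1)=1; μ^(2)=1/2; μ^(3)=-1; μ^(4)=-3

((0, 0, 2, 0); (0, 0, 2, 2); (0, 1, 0, 0); (1, 0, 0, 0))


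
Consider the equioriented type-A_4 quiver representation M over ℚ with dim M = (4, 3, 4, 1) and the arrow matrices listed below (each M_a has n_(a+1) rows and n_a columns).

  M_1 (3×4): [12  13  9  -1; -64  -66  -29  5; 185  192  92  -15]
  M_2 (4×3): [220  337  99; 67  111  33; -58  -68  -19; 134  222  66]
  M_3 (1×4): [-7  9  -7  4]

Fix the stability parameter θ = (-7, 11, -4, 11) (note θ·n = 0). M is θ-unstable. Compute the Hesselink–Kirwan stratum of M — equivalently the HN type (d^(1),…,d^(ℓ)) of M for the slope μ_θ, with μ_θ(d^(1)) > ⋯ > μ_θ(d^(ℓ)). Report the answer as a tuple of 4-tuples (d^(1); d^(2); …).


Barcode: M ≅ I[1,1], I[1,3]^2, I[1,4], I[3,3]. HN layers by μ_θ (4 steps, strictly decreasing):
  μ^(1)=11; μ^(2)=7/2; μ^(3)=-4; μ^(4)=-7

((0, 0, 0, 1); (0, 3, 3, 0); (0, 0, 1, 0); (4, 0, 0, 0))


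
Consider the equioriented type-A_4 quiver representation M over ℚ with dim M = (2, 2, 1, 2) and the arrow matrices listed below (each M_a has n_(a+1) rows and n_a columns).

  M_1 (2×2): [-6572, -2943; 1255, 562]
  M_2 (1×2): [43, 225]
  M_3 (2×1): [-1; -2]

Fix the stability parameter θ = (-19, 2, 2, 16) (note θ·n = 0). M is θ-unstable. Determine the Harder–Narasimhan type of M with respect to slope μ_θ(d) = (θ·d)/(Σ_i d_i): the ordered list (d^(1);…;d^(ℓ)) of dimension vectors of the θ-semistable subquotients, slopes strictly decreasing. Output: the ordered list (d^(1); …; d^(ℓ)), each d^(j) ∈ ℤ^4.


Barcode: M ≅ I[1,2], I[1,4], I[4,4]. HN layers by μ_θ (3 steps, strictly decreasing):
  μ^(1)=16; μ^(2)=2; μ^(3)=-19

((0, 0, 0, 2); (0, 2, 1, 0); (2, 0, 0, 0))


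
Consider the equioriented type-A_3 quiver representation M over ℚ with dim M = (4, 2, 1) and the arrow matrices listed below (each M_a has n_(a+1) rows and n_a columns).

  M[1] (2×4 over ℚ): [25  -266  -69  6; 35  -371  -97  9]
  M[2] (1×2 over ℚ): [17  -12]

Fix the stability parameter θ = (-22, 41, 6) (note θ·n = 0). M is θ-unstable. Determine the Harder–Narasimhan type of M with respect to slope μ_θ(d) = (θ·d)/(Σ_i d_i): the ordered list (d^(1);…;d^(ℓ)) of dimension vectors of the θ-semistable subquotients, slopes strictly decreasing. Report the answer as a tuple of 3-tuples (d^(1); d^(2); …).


Barcode: M ≅ I[1,1]^2, I[1,2], I[1,3]. HN layers by μ_θ (3 steps, strictly decreasing):
  μ^(1)=41; μ^(2)=47/2; μ^(3)=-22

((0, 1, 0); (0, 1, 1); (4, 0, 0))
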